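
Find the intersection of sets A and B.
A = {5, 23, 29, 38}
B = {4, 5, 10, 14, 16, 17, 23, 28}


Set A = {5, 23, 29, 38}
Set B = {4, 5, 10, 14, 16, 17, 23, 28}
A ∩ B includes only elements in both sets.
Check each element of A against B:
5 ✓, 23 ✓, 29 ✗, 38 ✗
A ∩ B = {5, 23}

{5, 23}


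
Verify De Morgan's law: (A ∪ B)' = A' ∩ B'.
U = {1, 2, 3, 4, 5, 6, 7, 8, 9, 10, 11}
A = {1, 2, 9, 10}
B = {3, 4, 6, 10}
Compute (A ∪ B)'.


U = {1, 2, 3, 4, 5, 6, 7, 8, 9, 10, 11}
A = {1, 2, 9, 10}, B = {3, 4, 6, 10}
A ∪ B = {1, 2, 3, 4, 6, 9, 10}
(A ∪ B)' = U \ (A ∪ B) = {5, 7, 8, 11}
Verification via A' ∩ B': A' = {3, 4, 5, 6, 7, 8, 11}, B' = {1, 2, 5, 7, 8, 9, 11}
A' ∩ B' = {5, 7, 8, 11} ✓

{5, 7, 8, 11}


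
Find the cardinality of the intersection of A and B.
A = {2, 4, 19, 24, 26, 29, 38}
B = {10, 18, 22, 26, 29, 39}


Set A = {2, 4, 19, 24, 26, 29, 38}
Set B = {10, 18, 22, 26, 29, 39}
A ∩ B = {26, 29}
|A ∩ B| = 2

2


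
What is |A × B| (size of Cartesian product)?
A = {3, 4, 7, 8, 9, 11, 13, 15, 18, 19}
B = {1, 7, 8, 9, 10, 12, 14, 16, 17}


Set A = {3, 4, 7, 8, 9, 11, 13, 15, 18, 19} has 10 elements.
Set B = {1, 7, 8, 9, 10, 12, 14, 16, 17} has 9 elements.
|A × B| = |A| × |B| = 10 × 9 = 90

90


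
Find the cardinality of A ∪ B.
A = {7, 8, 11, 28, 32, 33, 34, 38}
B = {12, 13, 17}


Set A = {7, 8, 11, 28, 32, 33, 34, 38}, |A| = 8
Set B = {12, 13, 17}, |B| = 3
A ∩ B = {}, |A ∩ B| = 0
|A ∪ B| = |A| + |B| - |A ∩ B| = 8 + 3 - 0 = 11

11


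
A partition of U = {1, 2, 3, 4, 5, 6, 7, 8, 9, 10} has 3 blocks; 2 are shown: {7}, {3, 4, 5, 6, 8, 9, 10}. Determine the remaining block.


U = {1, 2, 3, 4, 5, 6, 7, 8, 9, 10}
Shown blocks: {7}, {3, 4, 5, 6, 8, 9, 10}
A partition's blocks are pairwise disjoint and cover U, so the missing block = U \ (union of shown blocks).
Union of shown blocks: {3, 4, 5, 6, 7, 8, 9, 10}
Missing block = U \ (union) = {1, 2}

{1, 2}


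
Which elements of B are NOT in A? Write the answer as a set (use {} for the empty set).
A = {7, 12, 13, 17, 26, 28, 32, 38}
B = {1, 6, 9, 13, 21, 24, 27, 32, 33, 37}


Set A = {7, 12, 13, 17, 26, 28, 32, 38}
Set B = {1, 6, 9, 13, 21, 24, 27, 32, 33, 37}
Check each element of B against A:
1 ∉ A (include), 6 ∉ A (include), 9 ∉ A (include), 13 ∈ A, 21 ∉ A (include), 24 ∉ A (include), 27 ∉ A (include), 32 ∈ A, 33 ∉ A (include), 37 ∉ A (include)
Elements of B not in A: {1, 6, 9, 21, 24, 27, 33, 37}

{1, 6, 9, 21, 24, 27, 33, 37}


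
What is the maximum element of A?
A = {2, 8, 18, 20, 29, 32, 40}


Set A = {2, 8, 18, 20, 29, 32, 40}
Elements in ascending order: 2, 8, 18, 20, 29, 32, 40
The largest element is 40.

40


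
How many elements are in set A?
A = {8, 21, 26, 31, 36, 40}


Set A = {8, 21, 26, 31, 36, 40}
Listing elements: 8, 21, 26, 31, 36, 40
Counting: 6 elements
|A| = 6

6


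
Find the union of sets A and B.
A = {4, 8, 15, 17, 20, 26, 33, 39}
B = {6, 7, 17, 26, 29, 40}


Set A = {4, 8, 15, 17, 20, 26, 33, 39}
Set B = {6, 7, 17, 26, 29, 40}
A ∪ B includes all elements in either set.
Elements from A: {4, 8, 15, 17, 20, 26, 33, 39}
Elements from B not already included: {6, 7, 29, 40}
A ∪ B = {4, 6, 7, 8, 15, 17, 20, 26, 29, 33, 39, 40}

{4, 6, 7, 8, 15, 17, 20, 26, 29, 33, 39, 40}


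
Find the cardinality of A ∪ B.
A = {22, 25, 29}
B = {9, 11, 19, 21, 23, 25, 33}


Set A = {22, 25, 29}, |A| = 3
Set B = {9, 11, 19, 21, 23, 25, 33}, |B| = 7
A ∩ B = {25}, |A ∩ B| = 1
|A ∪ B| = |A| + |B| - |A ∩ B| = 3 + 7 - 1 = 9

9


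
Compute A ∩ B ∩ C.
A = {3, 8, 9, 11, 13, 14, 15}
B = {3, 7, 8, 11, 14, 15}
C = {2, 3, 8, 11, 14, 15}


Set A = {3, 8, 9, 11, 13, 14, 15}
Set B = {3, 7, 8, 11, 14, 15}
Set C = {2, 3, 8, 11, 14, 15}
First, A ∩ B = {3, 8, 11, 14, 15}
Then, (A ∩ B) ∩ C = {3, 8, 11, 14, 15}

{3, 8, 11, 14, 15}


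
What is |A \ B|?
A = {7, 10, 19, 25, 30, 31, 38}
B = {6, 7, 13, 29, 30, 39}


Set A = {7, 10, 19, 25, 30, 31, 38}
Set B = {6, 7, 13, 29, 30, 39}
A \ B = {10, 19, 25, 31, 38}
|A \ B| = 5

5


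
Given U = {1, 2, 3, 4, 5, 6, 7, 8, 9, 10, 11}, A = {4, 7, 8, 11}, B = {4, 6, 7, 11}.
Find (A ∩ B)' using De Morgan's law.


U = {1, 2, 3, 4, 5, 6, 7, 8, 9, 10, 11}
A = {4, 7, 8, 11}, B = {4, 6, 7, 11}
A ∩ B = {4, 7, 11}
(A ∩ B)' = U \ (A ∩ B) = {1, 2, 3, 5, 6, 8, 9, 10}
Verification via A' ∪ B': A' = {1, 2, 3, 5, 6, 9, 10}, B' = {1, 2, 3, 5, 8, 9, 10}
A' ∪ B' = {1, 2, 3, 5, 6, 8, 9, 10} ✓

{1, 2, 3, 5, 6, 8, 9, 10}


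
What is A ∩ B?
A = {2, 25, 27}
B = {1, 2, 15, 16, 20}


Set A = {2, 25, 27}
Set B = {1, 2, 15, 16, 20}
A ∩ B includes only elements in both sets.
Check each element of A against B:
2 ✓, 25 ✗, 27 ✗
A ∩ B = {2}

{2}


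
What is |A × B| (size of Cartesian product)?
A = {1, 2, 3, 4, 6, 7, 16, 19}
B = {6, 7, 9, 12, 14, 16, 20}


Set A = {1, 2, 3, 4, 6, 7, 16, 19} has 8 elements.
Set B = {6, 7, 9, 12, 14, 16, 20} has 7 elements.
|A × B| = |A| × |B| = 8 × 7 = 56

56


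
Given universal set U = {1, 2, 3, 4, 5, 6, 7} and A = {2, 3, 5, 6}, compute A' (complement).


Universal set U = {1, 2, 3, 4, 5, 6, 7}
Set A = {2, 3, 5, 6}
A' = U \ A = elements in U but not in A
Checking each element of U:
1 (not in A, include), 2 (in A, exclude), 3 (in A, exclude), 4 (not in A, include), 5 (in A, exclude), 6 (in A, exclude), 7 (not in A, include)
A' = {1, 4, 7}

{1, 4, 7}


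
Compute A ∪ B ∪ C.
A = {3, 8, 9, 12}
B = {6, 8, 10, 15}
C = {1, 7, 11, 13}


Set A = {3, 8, 9, 12}
Set B = {6, 8, 10, 15}
Set C = {1, 7, 11, 13}
First, A ∪ B = {3, 6, 8, 9, 10, 12, 15}
Then, (A ∪ B) ∪ C = {1, 3, 6, 7, 8, 9, 10, 11, 12, 13, 15}

{1, 3, 6, 7, 8, 9, 10, 11, 12, 13, 15}


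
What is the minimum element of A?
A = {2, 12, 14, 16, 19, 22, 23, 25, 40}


Set A = {2, 12, 14, 16, 19, 22, 23, 25, 40}
Elements in ascending order: 2, 12, 14, 16, 19, 22, 23, 25, 40
The smallest element is 2.

2


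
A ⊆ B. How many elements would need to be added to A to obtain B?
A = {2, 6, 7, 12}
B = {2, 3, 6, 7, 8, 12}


Set A = {2, 6, 7, 12}, |A| = 4
Set B = {2, 3, 6, 7, 8, 12}, |B| = 6
Since A ⊆ B: B \ A = {3, 8}
|B| - |A| = 6 - 4 = 2

2


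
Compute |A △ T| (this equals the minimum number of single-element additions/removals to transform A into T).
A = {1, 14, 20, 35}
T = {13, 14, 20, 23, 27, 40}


Set A = {1, 14, 20, 35}
Set T = {13, 14, 20, 23, 27, 40}
Elements to remove from A (in A, not in T): {1, 35} → 2 removals
Elements to add to A (in T, not in A): {13, 23, 27, 40} → 4 additions
Total edits = 2 + 4 = 6

6


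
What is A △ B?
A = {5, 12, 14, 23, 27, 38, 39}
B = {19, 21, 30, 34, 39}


Set A = {5, 12, 14, 23, 27, 38, 39}
Set B = {19, 21, 30, 34, 39}
A △ B = (A \ B) ∪ (B \ A)
Elements in A but not B: {5, 12, 14, 23, 27, 38}
Elements in B but not A: {19, 21, 30, 34}
A △ B = {5, 12, 14, 19, 21, 23, 27, 30, 34, 38}

{5, 12, 14, 19, 21, 23, 27, 30, 34, 38}


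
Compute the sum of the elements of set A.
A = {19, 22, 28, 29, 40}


Set A = {19, 22, 28, 29, 40}
Sum = 19 + 22 + 28 + 29 + 40 = 138

138


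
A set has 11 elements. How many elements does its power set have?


The set has 11 elements.
The power set contains all possible subsets.
|P(A)| = 2^|A| = 2^11 = 2048

2048


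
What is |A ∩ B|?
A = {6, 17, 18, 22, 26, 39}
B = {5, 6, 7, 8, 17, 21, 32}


Set A = {6, 17, 18, 22, 26, 39}
Set B = {5, 6, 7, 8, 17, 21, 32}
A ∩ B = {6, 17}
|A ∩ B| = 2

2


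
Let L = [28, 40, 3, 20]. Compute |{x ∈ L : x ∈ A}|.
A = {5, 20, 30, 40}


Set A = {5, 20, 30, 40}
Candidates: [28, 40, 3, 20]
Check each candidate:
28 ∉ A, 40 ∈ A, 3 ∉ A, 20 ∈ A
Count of candidates in A: 2

2


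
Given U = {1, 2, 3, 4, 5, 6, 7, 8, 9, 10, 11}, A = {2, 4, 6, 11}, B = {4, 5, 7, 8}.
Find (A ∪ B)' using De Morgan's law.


U = {1, 2, 3, 4, 5, 6, 7, 8, 9, 10, 11}
A = {2, 4, 6, 11}, B = {4, 5, 7, 8}
A ∪ B = {2, 4, 5, 6, 7, 8, 11}
(A ∪ B)' = U \ (A ∪ B) = {1, 3, 9, 10}
Verification via A' ∩ B': A' = {1, 3, 5, 7, 8, 9, 10}, B' = {1, 2, 3, 6, 9, 10, 11}
A' ∩ B' = {1, 3, 9, 10} ✓

{1, 3, 9, 10}


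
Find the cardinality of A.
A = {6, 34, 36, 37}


Set A = {6, 34, 36, 37}
Listing elements: 6, 34, 36, 37
Counting: 4 elements
|A| = 4

4


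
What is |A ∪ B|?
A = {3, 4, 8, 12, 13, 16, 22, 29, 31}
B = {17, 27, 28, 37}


Set A = {3, 4, 8, 12, 13, 16, 22, 29, 31}, |A| = 9
Set B = {17, 27, 28, 37}, |B| = 4
A ∩ B = {}, |A ∩ B| = 0
|A ∪ B| = |A| + |B| - |A ∩ B| = 9 + 4 - 0 = 13

13


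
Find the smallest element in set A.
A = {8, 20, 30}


Set A = {8, 20, 30}
Elements in ascending order: 8, 20, 30
The smallest element is 8.

8


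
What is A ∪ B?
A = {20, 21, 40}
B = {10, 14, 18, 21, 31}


Set A = {20, 21, 40}
Set B = {10, 14, 18, 21, 31}
A ∪ B includes all elements in either set.
Elements from A: {20, 21, 40}
Elements from B not already included: {10, 14, 18, 31}
A ∪ B = {10, 14, 18, 20, 21, 31, 40}

{10, 14, 18, 20, 21, 31, 40}


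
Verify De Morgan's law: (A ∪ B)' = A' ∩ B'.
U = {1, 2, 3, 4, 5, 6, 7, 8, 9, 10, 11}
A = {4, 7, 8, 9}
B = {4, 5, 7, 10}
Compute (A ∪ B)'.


U = {1, 2, 3, 4, 5, 6, 7, 8, 9, 10, 11}
A = {4, 7, 8, 9}, B = {4, 5, 7, 10}
A ∪ B = {4, 5, 7, 8, 9, 10}
(A ∪ B)' = U \ (A ∪ B) = {1, 2, 3, 6, 11}
Verification via A' ∩ B': A' = {1, 2, 3, 5, 6, 10, 11}, B' = {1, 2, 3, 6, 8, 9, 11}
A' ∩ B' = {1, 2, 3, 6, 11} ✓

{1, 2, 3, 6, 11}


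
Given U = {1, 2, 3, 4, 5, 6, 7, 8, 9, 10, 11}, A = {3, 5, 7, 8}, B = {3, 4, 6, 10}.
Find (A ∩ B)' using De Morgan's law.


U = {1, 2, 3, 4, 5, 6, 7, 8, 9, 10, 11}
A = {3, 5, 7, 8}, B = {3, 4, 6, 10}
A ∩ B = {3}
(A ∩ B)' = U \ (A ∩ B) = {1, 2, 4, 5, 6, 7, 8, 9, 10, 11}
Verification via A' ∪ B': A' = {1, 2, 4, 6, 9, 10, 11}, B' = {1, 2, 5, 7, 8, 9, 11}
A' ∪ B' = {1, 2, 4, 5, 6, 7, 8, 9, 10, 11} ✓

{1, 2, 4, 5, 6, 7, 8, 9, 10, 11}


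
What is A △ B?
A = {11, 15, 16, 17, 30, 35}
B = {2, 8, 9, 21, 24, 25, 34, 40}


Set A = {11, 15, 16, 17, 30, 35}
Set B = {2, 8, 9, 21, 24, 25, 34, 40}
A △ B = (A \ B) ∪ (B \ A)
Elements in A but not B: {11, 15, 16, 17, 30, 35}
Elements in B but not A: {2, 8, 9, 21, 24, 25, 34, 40}
A △ B = {2, 8, 9, 11, 15, 16, 17, 21, 24, 25, 30, 34, 35, 40}

{2, 8, 9, 11, 15, 16, 17, 21, 24, 25, 30, 34, 35, 40}


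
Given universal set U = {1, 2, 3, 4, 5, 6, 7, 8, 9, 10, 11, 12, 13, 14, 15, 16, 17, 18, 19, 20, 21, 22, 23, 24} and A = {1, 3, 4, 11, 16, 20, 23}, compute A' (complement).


Universal set U = {1, 2, 3, 4, 5, 6, 7, 8, 9, 10, 11, 12, 13, 14, 15, 16, 17, 18, 19, 20, 21, 22, 23, 24}
Set A = {1, 3, 4, 11, 16, 20, 23}
A' = U \ A = elements in U but not in A
Checking each element of U:
1 (in A, exclude), 2 (not in A, include), 3 (in A, exclude), 4 (in A, exclude), 5 (not in A, include), 6 (not in A, include), 7 (not in A, include), 8 (not in A, include), 9 (not in A, include), 10 (not in A, include), 11 (in A, exclude), 12 (not in A, include), 13 (not in A, include), 14 (not in A, include), 15 (not in A, include), 16 (in A, exclude), 17 (not in A, include), 18 (not in A, include), 19 (not in A, include), 20 (in A, exclude), 21 (not in A, include), 22 (not in A, include), 23 (in A, exclude), 24 (not in A, include)
A' = {2, 5, 6, 7, 8, 9, 10, 12, 13, 14, 15, 17, 18, 19, 21, 22, 24}

{2, 5, 6, 7, 8, 9, 10, 12, 13, 14, 15, 17, 18, 19, 21, 22, 24}


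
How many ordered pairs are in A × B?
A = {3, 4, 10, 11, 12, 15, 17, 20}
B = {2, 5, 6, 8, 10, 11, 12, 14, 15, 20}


Set A = {3, 4, 10, 11, 12, 15, 17, 20} has 8 elements.
Set B = {2, 5, 6, 8, 10, 11, 12, 14, 15, 20} has 10 elements.
|A × B| = |A| × |B| = 8 × 10 = 80

80


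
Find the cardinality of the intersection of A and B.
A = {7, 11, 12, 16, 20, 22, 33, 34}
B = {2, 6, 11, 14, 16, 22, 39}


Set A = {7, 11, 12, 16, 20, 22, 33, 34}
Set B = {2, 6, 11, 14, 16, 22, 39}
A ∩ B = {11, 16, 22}
|A ∩ B| = 3

3


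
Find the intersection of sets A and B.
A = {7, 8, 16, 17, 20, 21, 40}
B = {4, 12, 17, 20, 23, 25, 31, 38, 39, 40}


Set A = {7, 8, 16, 17, 20, 21, 40}
Set B = {4, 12, 17, 20, 23, 25, 31, 38, 39, 40}
A ∩ B includes only elements in both sets.
Check each element of A against B:
7 ✗, 8 ✗, 16 ✗, 17 ✓, 20 ✓, 21 ✗, 40 ✓
A ∩ B = {17, 20, 40}

{17, 20, 40}


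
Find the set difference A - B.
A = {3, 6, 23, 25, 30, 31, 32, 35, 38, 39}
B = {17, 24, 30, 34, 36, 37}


Set A = {3, 6, 23, 25, 30, 31, 32, 35, 38, 39}
Set B = {17, 24, 30, 34, 36, 37}
A \ B includes elements in A that are not in B.
Check each element of A:
3 (not in B, keep), 6 (not in B, keep), 23 (not in B, keep), 25 (not in B, keep), 30 (in B, remove), 31 (not in B, keep), 32 (not in B, keep), 35 (not in B, keep), 38 (not in B, keep), 39 (not in B, keep)
A \ B = {3, 6, 23, 25, 31, 32, 35, 38, 39}

{3, 6, 23, 25, 31, 32, 35, 38, 39}


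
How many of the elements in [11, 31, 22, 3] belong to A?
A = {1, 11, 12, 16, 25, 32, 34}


Set A = {1, 11, 12, 16, 25, 32, 34}
Candidates: [11, 31, 22, 3]
Check each candidate:
11 ∈ A, 31 ∉ A, 22 ∉ A, 3 ∉ A
Count of candidates in A: 1

1


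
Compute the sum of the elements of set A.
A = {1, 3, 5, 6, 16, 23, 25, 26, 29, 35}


Set A = {1, 3, 5, 6, 16, 23, 25, 26, 29, 35}
Sum = 1 + 3 + 5 + 6 + 16 + 23 + 25 + 26 + 29 + 35 = 169

169


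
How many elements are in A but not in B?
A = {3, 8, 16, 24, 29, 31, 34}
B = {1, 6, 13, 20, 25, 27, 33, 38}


Set A = {3, 8, 16, 24, 29, 31, 34}
Set B = {1, 6, 13, 20, 25, 27, 33, 38}
A \ B = {3, 8, 16, 24, 29, 31, 34}
|A \ B| = 7

7


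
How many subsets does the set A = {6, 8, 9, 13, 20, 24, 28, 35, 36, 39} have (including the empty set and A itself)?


Set A = {6, 8, 9, 13, 20, 24, 28, 35, 36, 39}
|A| = 10
The power set P(A) contains all subsets of A.
|P(A)| = 2^|A| = 2^10 = 1024

1024


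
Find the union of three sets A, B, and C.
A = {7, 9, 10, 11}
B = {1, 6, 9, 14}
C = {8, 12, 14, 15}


Set A = {7, 9, 10, 11}
Set B = {1, 6, 9, 14}
Set C = {8, 12, 14, 15}
First, A ∪ B = {1, 6, 7, 9, 10, 11, 14}
Then, (A ∪ B) ∪ C = {1, 6, 7, 8, 9, 10, 11, 12, 14, 15}

{1, 6, 7, 8, 9, 10, 11, 12, 14, 15}


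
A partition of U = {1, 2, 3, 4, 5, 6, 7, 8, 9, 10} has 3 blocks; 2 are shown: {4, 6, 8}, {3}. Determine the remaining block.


U = {1, 2, 3, 4, 5, 6, 7, 8, 9, 10}
Shown blocks: {4, 6, 8}, {3}
A partition's blocks are pairwise disjoint and cover U, so the missing block = U \ (union of shown blocks).
Union of shown blocks: {3, 4, 6, 8}
Missing block = U \ (union) = {1, 2, 5, 7, 9, 10}

{1, 2, 5, 7, 9, 10}


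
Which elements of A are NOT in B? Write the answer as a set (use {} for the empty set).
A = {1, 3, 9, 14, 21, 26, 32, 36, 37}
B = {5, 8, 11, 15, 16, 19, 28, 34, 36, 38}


Set A = {1, 3, 9, 14, 21, 26, 32, 36, 37}
Set B = {5, 8, 11, 15, 16, 19, 28, 34, 36, 38}
Check each element of A against B:
1 ∉ B (include), 3 ∉ B (include), 9 ∉ B (include), 14 ∉ B (include), 21 ∉ B (include), 26 ∉ B (include), 32 ∉ B (include), 36 ∈ B, 37 ∉ B (include)
Elements of A not in B: {1, 3, 9, 14, 21, 26, 32, 37}

{1, 3, 9, 14, 21, 26, 32, 37}


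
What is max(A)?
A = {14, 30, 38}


Set A = {14, 30, 38}
Elements in ascending order: 14, 30, 38
The largest element is 38.

38


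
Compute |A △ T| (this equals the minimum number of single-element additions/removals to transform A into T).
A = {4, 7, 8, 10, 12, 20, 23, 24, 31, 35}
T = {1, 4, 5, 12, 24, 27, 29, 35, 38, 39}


Set A = {4, 7, 8, 10, 12, 20, 23, 24, 31, 35}
Set T = {1, 4, 5, 12, 24, 27, 29, 35, 38, 39}
Elements to remove from A (in A, not in T): {7, 8, 10, 20, 23, 31} → 6 removals
Elements to add to A (in T, not in A): {1, 5, 27, 29, 38, 39} → 6 additions
Total edits = 6 + 6 = 12

12


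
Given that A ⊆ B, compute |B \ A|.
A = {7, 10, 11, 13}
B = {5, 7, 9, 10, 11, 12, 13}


Set A = {7, 10, 11, 13}, |A| = 4
Set B = {5, 7, 9, 10, 11, 12, 13}, |B| = 7
Since A ⊆ B: B \ A = {5, 9, 12}
|B| - |A| = 7 - 4 = 3

3


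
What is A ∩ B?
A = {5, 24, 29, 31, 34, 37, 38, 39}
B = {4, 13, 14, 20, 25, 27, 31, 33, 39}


Set A = {5, 24, 29, 31, 34, 37, 38, 39}
Set B = {4, 13, 14, 20, 25, 27, 31, 33, 39}
A ∩ B includes only elements in both sets.
Check each element of A against B:
5 ✗, 24 ✗, 29 ✗, 31 ✓, 34 ✗, 37 ✗, 38 ✗, 39 ✓
A ∩ B = {31, 39}

{31, 39}


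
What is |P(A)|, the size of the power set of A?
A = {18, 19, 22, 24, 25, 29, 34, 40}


Set A = {18, 19, 22, 24, 25, 29, 34, 40}
|A| = 8
The power set P(A) contains all subsets of A.
|P(A)| = 2^|A| = 2^8 = 256

256


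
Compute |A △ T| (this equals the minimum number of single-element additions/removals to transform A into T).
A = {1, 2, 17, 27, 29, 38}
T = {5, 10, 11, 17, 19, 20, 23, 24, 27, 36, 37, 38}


Set A = {1, 2, 17, 27, 29, 38}
Set T = {5, 10, 11, 17, 19, 20, 23, 24, 27, 36, 37, 38}
Elements to remove from A (in A, not in T): {1, 2, 29} → 3 removals
Elements to add to A (in T, not in A): {5, 10, 11, 19, 20, 23, 24, 36, 37} → 9 additions
Total edits = 3 + 9 = 12

12


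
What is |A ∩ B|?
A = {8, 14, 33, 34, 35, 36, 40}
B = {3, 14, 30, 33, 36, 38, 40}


Set A = {8, 14, 33, 34, 35, 36, 40}
Set B = {3, 14, 30, 33, 36, 38, 40}
A ∩ B = {14, 33, 36, 40}
|A ∩ B| = 4

4


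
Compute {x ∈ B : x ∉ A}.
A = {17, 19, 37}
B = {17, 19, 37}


Set A = {17, 19, 37}
Set B = {17, 19, 37}
Check each element of B against A:
17 ∈ A, 19 ∈ A, 37 ∈ A
Elements of B not in A: {}

{}


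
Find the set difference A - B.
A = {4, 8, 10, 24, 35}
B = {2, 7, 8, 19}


Set A = {4, 8, 10, 24, 35}
Set B = {2, 7, 8, 19}
A \ B includes elements in A that are not in B.
Check each element of A:
4 (not in B, keep), 8 (in B, remove), 10 (not in B, keep), 24 (not in B, keep), 35 (not in B, keep)
A \ B = {4, 10, 24, 35}

{4, 10, 24, 35}


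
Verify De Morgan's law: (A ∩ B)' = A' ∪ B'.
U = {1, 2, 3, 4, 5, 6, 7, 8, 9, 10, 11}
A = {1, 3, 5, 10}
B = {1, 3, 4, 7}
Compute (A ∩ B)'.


U = {1, 2, 3, 4, 5, 6, 7, 8, 9, 10, 11}
A = {1, 3, 5, 10}, B = {1, 3, 4, 7}
A ∩ B = {1, 3}
(A ∩ B)' = U \ (A ∩ B) = {2, 4, 5, 6, 7, 8, 9, 10, 11}
Verification via A' ∪ B': A' = {2, 4, 6, 7, 8, 9, 11}, B' = {2, 5, 6, 8, 9, 10, 11}
A' ∪ B' = {2, 4, 5, 6, 7, 8, 9, 10, 11} ✓

{2, 4, 5, 6, 7, 8, 9, 10, 11}


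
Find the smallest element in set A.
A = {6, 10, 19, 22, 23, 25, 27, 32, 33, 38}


Set A = {6, 10, 19, 22, 23, 25, 27, 32, 33, 38}
Elements in ascending order: 6, 10, 19, 22, 23, 25, 27, 32, 33, 38
The smallest element is 6.

6


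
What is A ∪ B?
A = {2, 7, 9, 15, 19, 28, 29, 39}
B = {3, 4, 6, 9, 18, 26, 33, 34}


Set A = {2, 7, 9, 15, 19, 28, 29, 39}
Set B = {3, 4, 6, 9, 18, 26, 33, 34}
A ∪ B includes all elements in either set.
Elements from A: {2, 7, 9, 15, 19, 28, 29, 39}
Elements from B not already included: {3, 4, 6, 18, 26, 33, 34}
A ∪ B = {2, 3, 4, 6, 7, 9, 15, 18, 19, 26, 28, 29, 33, 34, 39}

{2, 3, 4, 6, 7, 9, 15, 18, 19, 26, 28, 29, 33, 34, 39}


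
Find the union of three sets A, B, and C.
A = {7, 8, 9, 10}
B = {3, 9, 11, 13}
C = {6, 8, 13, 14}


Set A = {7, 8, 9, 10}
Set B = {3, 9, 11, 13}
Set C = {6, 8, 13, 14}
First, A ∪ B = {3, 7, 8, 9, 10, 11, 13}
Then, (A ∪ B) ∪ C = {3, 6, 7, 8, 9, 10, 11, 13, 14}

{3, 6, 7, 8, 9, 10, 11, 13, 14}


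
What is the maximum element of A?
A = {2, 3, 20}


Set A = {2, 3, 20}
Elements in ascending order: 2, 3, 20
The largest element is 20.

20


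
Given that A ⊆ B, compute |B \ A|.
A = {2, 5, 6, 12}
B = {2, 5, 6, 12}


Set A = {2, 5, 6, 12}, |A| = 4
Set B = {2, 5, 6, 12}, |B| = 4
Since A ⊆ B: B \ A = {}
|B| - |A| = 4 - 4 = 0

0


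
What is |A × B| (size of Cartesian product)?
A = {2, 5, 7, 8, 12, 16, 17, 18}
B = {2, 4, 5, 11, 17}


Set A = {2, 5, 7, 8, 12, 16, 17, 18} has 8 elements.
Set B = {2, 4, 5, 11, 17} has 5 elements.
|A × B| = |A| × |B| = 8 × 5 = 40

40


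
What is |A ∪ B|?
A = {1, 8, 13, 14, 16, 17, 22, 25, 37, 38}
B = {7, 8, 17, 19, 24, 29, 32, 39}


Set A = {1, 8, 13, 14, 16, 17, 22, 25, 37, 38}, |A| = 10
Set B = {7, 8, 17, 19, 24, 29, 32, 39}, |B| = 8
A ∩ B = {8, 17}, |A ∩ B| = 2
|A ∪ B| = |A| + |B| - |A ∩ B| = 10 + 8 - 2 = 16

16


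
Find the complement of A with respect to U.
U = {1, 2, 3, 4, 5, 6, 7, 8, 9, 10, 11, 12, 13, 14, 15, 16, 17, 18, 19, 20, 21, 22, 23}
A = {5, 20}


Universal set U = {1, 2, 3, 4, 5, 6, 7, 8, 9, 10, 11, 12, 13, 14, 15, 16, 17, 18, 19, 20, 21, 22, 23}
Set A = {5, 20}
A' = U \ A = elements in U but not in A
Checking each element of U:
1 (not in A, include), 2 (not in A, include), 3 (not in A, include), 4 (not in A, include), 5 (in A, exclude), 6 (not in A, include), 7 (not in A, include), 8 (not in A, include), 9 (not in A, include), 10 (not in A, include), 11 (not in A, include), 12 (not in A, include), 13 (not in A, include), 14 (not in A, include), 15 (not in A, include), 16 (not in A, include), 17 (not in A, include), 18 (not in A, include), 19 (not in A, include), 20 (in A, exclude), 21 (not in A, include), 22 (not in A, include), 23 (not in A, include)
A' = {1, 2, 3, 4, 6, 7, 8, 9, 10, 11, 12, 13, 14, 15, 16, 17, 18, 19, 21, 22, 23}

{1, 2, 3, 4, 6, 7, 8, 9, 10, 11, 12, 13, 14, 15, 16, 17, 18, 19, 21, 22, 23}


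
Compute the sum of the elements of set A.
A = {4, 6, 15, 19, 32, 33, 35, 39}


Set A = {4, 6, 15, 19, 32, 33, 35, 39}
Sum = 4 + 6 + 15 + 19 + 32 + 33 + 35 + 39 = 183

183


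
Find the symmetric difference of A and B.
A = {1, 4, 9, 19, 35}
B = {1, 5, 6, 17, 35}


Set A = {1, 4, 9, 19, 35}
Set B = {1, 5, 6, 17, 35}
A △ B = (A \ B) ∪ (B \ A)
Elements in A but not B: {4, 9, 19}
Elements in B but not A: {5, 6, 17}
A △ B = {4, 5, 6, 9, 17, 19}

{4, 5, 6, 9, 17, 19}


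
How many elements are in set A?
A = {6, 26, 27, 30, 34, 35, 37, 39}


Set A = {6, 26, 27, 30, 34, 35, 37, 39}
Listing elements: 6, 26, 27, 30, 34, 35, 37, 39
Counting: 8 elements
|A| = 8

8


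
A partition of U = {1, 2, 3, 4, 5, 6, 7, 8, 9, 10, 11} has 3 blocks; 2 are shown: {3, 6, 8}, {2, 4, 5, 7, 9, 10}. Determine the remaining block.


U = {1, 2, 3, 4, 5, 6, 7, 8, 9, 10, 11}
Shown blocks: {3, 6, 8}, {2, 4, 5, 7, 9, 10}
A partition's blocks are pairwise disjoint and cover U, so the missing block = U \ (union of shown blocks).
Union of shown blocks: {2, 3, 4, 5, 6, 7, 8, 9, 10}
Missing block = U \ (union) = {1, 11}

{1, 11}


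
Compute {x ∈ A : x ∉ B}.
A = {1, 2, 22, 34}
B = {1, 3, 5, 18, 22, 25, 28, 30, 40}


Set A = {1, 2, 22, 34}
Set B = {1, 3, 5, 18, 22, 25, 28, 30, 40}
Check each element of A against B:
1 ∈ B, 2 ∉ B (include), 22 ∈ B, 34 ∉ B (include)
Elements of A not in B: {2, 34}

{2, 34}


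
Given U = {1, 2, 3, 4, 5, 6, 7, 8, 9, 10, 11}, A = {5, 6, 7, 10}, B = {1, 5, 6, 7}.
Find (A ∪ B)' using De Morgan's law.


U = {1, 2, 3, 4, 5, 6, 7, 8, 9, 10, 11}
A = {5, 6, 7, 10}, B = {1, 5, 6, 7}
A ∪ B = {1, 5, 6, 7, 10}
(A ∪ B)' = U \ (A ∪ B) = {2, 3, 4, 8, 9, 11}
Verification via A' ∩ B': A' = {1, 2, 3, 4, 8, 9, 11}, B' = {2, 3, 4, 8, 9, 10, 11}
A' ∩ B' = {2, 3, 4, 8, 9, 11} ✓

{2, 3, 4, 8, 9, 11}


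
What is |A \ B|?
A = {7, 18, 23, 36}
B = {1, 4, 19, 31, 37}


Set A = {7, 18, 23, 36}
Set B = {1, 4, 19, 31, 37}
A \ B = {7, 18, 23, 36}
|A \ B| = 4

4


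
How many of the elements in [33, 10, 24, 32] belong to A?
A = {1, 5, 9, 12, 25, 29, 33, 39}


Set A = {1, 5, 9, 12, 25, 29, 33, 39}
Candidates: [33, 10, 24, 32]
Check each candidate:
33 ∈ A, 10 ∉ A, 24 ∉ A, 32 ∉ A
Count of candidates in A: 1

1


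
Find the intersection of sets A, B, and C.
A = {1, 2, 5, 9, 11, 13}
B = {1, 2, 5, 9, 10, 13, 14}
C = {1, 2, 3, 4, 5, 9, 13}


Set A = {1, 2, 5, 9, 11, 13}
Set B = {1, 2, 5, 9, 10, 13, 14}
Set C = {1, 2, 3, 4, 5, 9, 13}
First, A ∩ B = {1, 2, 5, 9, 13}
Then, (A ∩ B) ∩ C = {1, 2, 5, 9, 13}

{1, 2, 5, 9, 13}


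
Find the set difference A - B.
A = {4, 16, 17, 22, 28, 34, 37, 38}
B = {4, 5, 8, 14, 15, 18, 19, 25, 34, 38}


Set A = {4, 16, 17, 22, 28, 34, 37, 38}
Set B = {4, 5, 8, 14, 15, 18, 19, 25, 34, 38}
A \ B includes elements in A that are not in B.
Check each element of A:
4 (in B, remove), 16 (not in B, keep), 17 (not in B, keep), 22 (not in B, keep), 28 (not in B, keep), 34 (in B, remove), 37 (not in B, keep), 38 (in B, remove)
A \ B = {16, 17, 22, 28, 37}

{16, 17, 22, 28, 37}


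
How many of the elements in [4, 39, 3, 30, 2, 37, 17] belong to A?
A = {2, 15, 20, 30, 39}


Set A = {2, 15, 20, 30, 39}
Candidates: [4, 39, 3, 30, 2, 37, 17]
Check each candidate:
4 ∉ A, 39 ∈ A, 3 ∉ A, 30 ∈ A, 2 ∈ A, 37 ∉ A, 17 ∉ A
Count of candidates in A: 3

3


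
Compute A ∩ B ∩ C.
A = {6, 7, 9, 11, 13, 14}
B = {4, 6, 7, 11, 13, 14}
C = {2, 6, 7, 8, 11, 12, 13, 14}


Set A = {6, 7, 9, 11, 13, 14}
Set B = {4, 6, 7, 11, 13, 14}
Set C = {2, 6, 7, 8, 11, 12, 13, 14}
First, A ∩ B = {6, 7, 11, 13, 14}
Then, (A ∩ B) ∩ C = {6, 7, 11, 13, 14}

{6, 7, 11, 13, 14}


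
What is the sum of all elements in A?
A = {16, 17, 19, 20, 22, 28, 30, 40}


Set A = {16, 17, 19, 20, 22, 28, 30, 40}
Sum = 16 + 17 + 19 + 20 + 22 + 28 + 30 + 40 = 192

192


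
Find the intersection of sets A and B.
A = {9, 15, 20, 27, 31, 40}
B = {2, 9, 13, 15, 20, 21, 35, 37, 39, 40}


Set A = {9, 15, 20, 27, 31, 40}
Set B = {2, 9, 13, 15, 20, 21, 35, 37, 39, 40}
A ∩ B includes only elements in both sets.
Check each element of A against B:
9 ✓, 15 ✓, 20 ✓, 27 ✗, 31 ✗, 40 ✓
A ∩ B = {9, 15, 20, 40}

{9, 15, 20, 40}


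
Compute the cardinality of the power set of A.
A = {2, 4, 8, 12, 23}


Set A = {2, 4, 8, 12, 23}
|A| = 5
The power set P(A) contains all subsets of A.
|P(A)| = 2^|A| = 2^5 = 32

32


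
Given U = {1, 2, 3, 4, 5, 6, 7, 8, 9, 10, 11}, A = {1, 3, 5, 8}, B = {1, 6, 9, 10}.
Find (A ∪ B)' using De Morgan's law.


U = {1, 2, 3, 4, 5, 6, 7, 8, 9, 10, 11}
A = {1, 3, 5, 8}, B = {1, 6, 9, 10}
A ∪ B = {1, 3, 5, 6, 8, 9, 10}
(A ∪ B)' = U \ (A ∪ B) = {2, 4, 7, 11}
Verification via A' ∩ B': A' = {2, 4, 6, 7, 9, 10, 11}, B' = {2, 3, 4, 5, 7, 8, 11}
A' ∩ B' = {2, 4, 7, 11} ✓

{2, 4, 7, 11}


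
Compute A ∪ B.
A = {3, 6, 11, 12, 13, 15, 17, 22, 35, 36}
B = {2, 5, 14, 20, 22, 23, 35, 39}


Set A = {3, 6, 11, 12, 13, 15, 17, 22, 35, 36}
Set B = {2, 5, 14, 20, 22, 23, 35, 39}
A ∪ B includes all elements in either set.
Elements from A: {3, 6, 11, 12, 13, 15, 17, 22, 35, 36}
Elements from B not already included: {2, 5, 14, 20, 23, 39}
A ∪ B = {2, 3, 5, 6, 11, 12, 13, 14, 15, 17, 20, 22, 23, 35, 36, 39}

{2, 3, 5, 6, 11, 12, 13, 14, 15, 17, 20, 22, 23, 35, 36, 39}


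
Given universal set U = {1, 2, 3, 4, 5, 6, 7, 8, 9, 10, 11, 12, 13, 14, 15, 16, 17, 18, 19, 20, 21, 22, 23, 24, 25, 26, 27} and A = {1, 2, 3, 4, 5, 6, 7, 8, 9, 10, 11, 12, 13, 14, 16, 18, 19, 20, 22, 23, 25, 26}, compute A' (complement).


Universal set U = {1, 2, 3, 4, 5, 6, 7, 8, 9, 10, 11, 12, 13, 14, 15, 16, 17, 18, 19, 20, 21, 22, 23, 24, 25, 26, 27}
Set A = {1, 2, 3, 4, 5, 6, 7, 8, 9, 10, 11, 12, 13, 14, 16, 18, 19, 20, 22, 23, 25, 26}
A' = U \ A = elements in U but not in A
Checking each element of U:
1 (in A, exclude), 2 (in A, exclude), 3 (in A, exclude), 4 (in A, exclude), 5 (in A, exclude), 6 (in A, exclude), 7 (in A, exclude), 8 (in A, exclude), 9 (in A, exclude), 10 (in A, exclude), 11 (in A, exclude), 12 (in A, exclude), 13 (in A, exclude), 14 (in A, exclude), 15 (not in A, include), 16 (in A, exclude), 17 (not in A, include), 18 (in A, exclude), 19 (in A, exclude), 20 (in A, exclude), 21 (not in A, include), 22 (in A, exclude), 23 (in A, exclude), 24 (not in A, include), 25 (in A, exclude), 26 (in A, exclude), 27 (not in A, include)
A' = {15, 17, 21, 24, 27}

{15, 17, 21, 24, 27}


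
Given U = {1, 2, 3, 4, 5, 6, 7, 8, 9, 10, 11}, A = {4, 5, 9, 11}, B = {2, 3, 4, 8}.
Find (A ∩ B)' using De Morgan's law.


U = {1, 2, 3, 4, 5, 6, 7, 8, 9, 10, 11}
A = {4, 5, 9, 11}, B = {2, 3, 4, 8}
A ∩ B = {4}
(A ∩ B)' = U \ (A ∩ B) = {1, 2, 3, 5, 6, 7, 8, 9, 10, 11}
Verification via A' ∪ B': A' = {1, 2, 3, 6, 7, 8, 10}, B' = {1, 5, 6, 7, 9, 10, 11}
A' ∪ B' = {1, 2, 3, 5, 6, 7, 8, 9, 10, 11} ✓

{1, 2, 3, 5, 6, 7, 8, 9, 10, 11}


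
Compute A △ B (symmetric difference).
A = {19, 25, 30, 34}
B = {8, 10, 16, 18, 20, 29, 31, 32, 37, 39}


Set A = {19, 25, 30, 34}
Set B = {8, 10, 16, 18, 20, 29, 31, 32, 37, 39}
A △ B = (A \ B) ∪ (B \ A)
Elements in A but not B: {19, 25, 30, 34}
Elements in B but not A: {8, 10, 16, 18, 20, 29, 31, 32, 37, 39}
A △ B = {8, 10, 16, 18, 19, 20, 25, 29, 30, 31, 32, 34, 37, 39}

{8, 10, 16, 18, 19, 20, 25, 29, 30, 31, 32, 34, 37, 39}


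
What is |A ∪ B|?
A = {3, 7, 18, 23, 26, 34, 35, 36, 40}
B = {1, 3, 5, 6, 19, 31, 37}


Set A = {3, 7, 18, 23, 26, 34, 35, 36, 40}, |A| = 9
Set B = {1, 3, 5, 6, 19, 31, 37}, |B| = 7
A ∩ B = {3}, |A ∩ B| = 1
|A ∪ B| = |A| + |B| - |A ∩ B| = 9 + 7 - 1 = 15

15


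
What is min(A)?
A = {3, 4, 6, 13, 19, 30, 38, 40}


Set A = {3, 4, 6, 13, 19, 30, 38, 40}
Elements in ascending order: 3, 4, 6, 13, 19, 30, 38, 40
The smallest element is 3.

3


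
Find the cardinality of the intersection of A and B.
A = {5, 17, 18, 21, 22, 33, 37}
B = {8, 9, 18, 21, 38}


Set A = {5, 17, 18, 21, 22, 33, 37}
Set B = {8, 9, 18, 21, 38}
A ∩ B = {18, 21}
|A ∩ B| = 2

2


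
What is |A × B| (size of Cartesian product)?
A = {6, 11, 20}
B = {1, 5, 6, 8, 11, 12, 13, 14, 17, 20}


Set A = {6, 11, 20} has 3 elements.
Set B = {1, 5, 6, 8, 11, 12, 13, 14, 17, 20} has 10 elements.
|A × B| = |A| × |B| = 3 × 10 = 30

30


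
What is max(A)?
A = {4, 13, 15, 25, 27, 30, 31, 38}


Set A = {4, 13, 15, 25, 27, 30, 31, 38}
Elements in ascending order: 4, 13, 15, 25, 27, 30, 31, 38
The largest element is 38.

38


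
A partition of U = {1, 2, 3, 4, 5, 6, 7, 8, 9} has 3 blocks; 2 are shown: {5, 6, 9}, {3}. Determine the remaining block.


U = {1, 2, 3, 4, 5, 6, 7, 8, 9}
Shown blocks: {5, 6, 9}, {3}
A partition's blocks are pairwise disjoint and cover U, so the missing block = U \ (union of shown blocks).
Union of shown blocks: {3, 5, 6, 9}
Missing block = U \ (union) = {1, 2, 4, 7, 8}

{1, 2, 4, 7, 8}


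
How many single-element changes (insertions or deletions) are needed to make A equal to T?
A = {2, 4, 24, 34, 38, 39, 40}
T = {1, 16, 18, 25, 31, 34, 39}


Set A = {2, 4, 24, 34, 38, 39, 40}
Set T = {1, 16, 18, 25, 31, 34, 39}
Elements to remove from A (in A, not in T): {2, 4, 24, 38, 40} → 5 removals
Elements to add to A (in T, not in A): {1, 16, 18, 25, 31} → 5 additions
Total edits = 5 + 5 = 10

10


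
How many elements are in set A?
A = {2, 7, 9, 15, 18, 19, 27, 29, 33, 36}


Set A = {2, 7, 9, 15, 18, 19, 27, 29, 33, 36}
Listing elements: 2, 7, 9, 15, 18, 19, 27, 29, 33, 36
Counting: 10 elements
|A| = 10

10


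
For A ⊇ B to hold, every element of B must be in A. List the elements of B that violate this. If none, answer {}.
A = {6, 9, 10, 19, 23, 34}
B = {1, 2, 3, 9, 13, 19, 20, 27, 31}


Set A = {6, 9, 10, 19, 23, 34}
Set B = {1, 2, 3, 9, 13, 19, 20, 27, 31}
Check each element of B against A:
1 ∉ A (include), 2 ∉ A (include), 3 ∉ A (include), 9 ∈ A, 13 ∉ A (include), 19 ∈ A, 20 ∉ A (include), 27 ∉ A (include), 31 ∉ A (include)
Elements of B not in A: {1, 2, 3, 13, 20, 27, 31}

{1, 2, 3, 13, 20, 27, 31}


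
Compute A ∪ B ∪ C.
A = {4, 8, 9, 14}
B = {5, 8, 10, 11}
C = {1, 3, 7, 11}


Set A = {4, 8, 9, 14}
Set B = {5, 8, 10, 11}
Set C = {1, 3, 7, 11}
First, A ∪ B = {4, 5, 8, 9, 10, 11, 14}
Then, (A ∪ B) ∪ C = {1, 3, 4, 5, 7, 8, 9, 10, 11, 14}

{1, 3, 4, 5, 7, 8, 9, 10, 11, 14}


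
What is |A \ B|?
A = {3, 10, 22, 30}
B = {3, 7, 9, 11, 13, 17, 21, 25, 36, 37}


Set A = {3, 10, 22, 30}
Set B = {3, 7, 9, 11, 13, 17, 21, 25, 36, 37}
A \ B = {10, 22, 30}
|A \ B| = 3

3


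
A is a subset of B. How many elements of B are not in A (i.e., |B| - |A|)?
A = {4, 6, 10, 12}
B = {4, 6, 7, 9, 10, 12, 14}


Set A = {4, 6, 10, 12}, |A| = 4
Set B = {4, 6, 7, 9, 10, 12, 14}, |B| = 7
Since A ⊆ B: B \ A = {7, 9, 14}
|B| - |A| = 7 - 4 = 3

3


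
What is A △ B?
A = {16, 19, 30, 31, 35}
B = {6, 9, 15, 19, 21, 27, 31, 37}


Set A = {16, 19, 30, 31, 35}
Set B = {6, 9, 15, 19, 21, 27, 31, 37}
A △ B = (A \ B) ∪ (B \ A)
Elements in A but not B: {16, 30, 35}
Elements in B but not A: {6, 9, 15, 21, 27, 37}
A △ B = {6, 9, 15, 16, 21, 27, 30, 35, 37}

{6, 9, 15, 16, 21, 27, 30, 35, 37}


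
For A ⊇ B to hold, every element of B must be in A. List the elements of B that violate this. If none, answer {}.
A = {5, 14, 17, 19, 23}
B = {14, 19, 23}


Set A = {5, 14, 17, 19, 23}
Set B = {14, 19, 23}
Check each element of B against A:
14 ∈ A, 19 ∈ A, 23 ∈ A
Elements of B not in A: {}

{}


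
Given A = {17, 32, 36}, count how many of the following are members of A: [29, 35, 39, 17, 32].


Set A = {17, 32, 36}
Candidates: [29, 35, 39, 17, 32]
Check each candidate:
29 ∉ A, 35 ∉ A, 39 ∉ A, 17 ∈ A, 32 ∈ A
Count of candidates in A: 2

2


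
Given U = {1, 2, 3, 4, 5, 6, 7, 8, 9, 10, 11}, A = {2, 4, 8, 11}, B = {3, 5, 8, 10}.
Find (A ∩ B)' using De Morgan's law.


U = {1, 2, 3, 4, 5, 6, 7, 8, 9, 10, 11}
A = {2, 4, 8, 11}, B = {3, 5, 8, 10}
A ∩ B = {8}
(A ∩ B)' = U \ (A ∩ B) = {1, 2, 3, 4, 5, 6, 7, 9, 10, 11}
Verification via A' ∪ B': A' = {1, 3, 5, 6, 7, 9, 10}, B' = {1, 2, 4, 6, 7, 9, 11}
A' ∪ B' = {1, 2, 3, 4, 5, 6, 7, 9, 10, 11} ✓

{1, 2, 3, 4, 5, 6, 7, 9, 10, 11}


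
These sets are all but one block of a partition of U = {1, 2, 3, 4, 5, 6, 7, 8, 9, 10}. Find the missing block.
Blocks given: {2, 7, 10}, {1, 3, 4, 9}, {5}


U = {1, 2, 3, 4, 5, 6, 7, 8, 9, 10}
Shown blocks: {2, 7, 10}, {1, 3, 4, 9}, {5}
A partition's blocks are pairwise disjoint and cover U, so the missing block = U \ (union of shown blocks).
Union of shown blocks: {1, 2, 3, 4, 5, 7, 9, 10}
Missing block = U \ (union) = {6, 8}

{6, 8}


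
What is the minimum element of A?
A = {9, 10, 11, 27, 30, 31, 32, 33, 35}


Set A = {9, 10, 11, 27, 30, 31, 32, 33, 35}
Elements in ascending order: 9, 10, 11, 27, 30, 31, 32, 33, 35
The smallest element is 9.

9


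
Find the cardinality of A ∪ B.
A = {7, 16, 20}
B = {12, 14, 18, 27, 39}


Set A = {7, 16, 20}, |A| = 3
Set B = {12, 14, 18, 27, 39}, |B| = 5
A ∩ B = {}, |A ∩ B| = 0
|A ∪ B| = |A| + |B| - |A ∩ B| = 3 + 5 - 0 = 8

8


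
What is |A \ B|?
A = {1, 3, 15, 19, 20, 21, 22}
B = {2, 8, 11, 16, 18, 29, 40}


Set A = {1, 3, 15, 19, 20, 21, 22}
Set B = {2, 8, 11, 16, 18, 29, 40}
A \ B = {1, 3, 15, 19, 20, 21, 22}
|A \ B| = 7

7


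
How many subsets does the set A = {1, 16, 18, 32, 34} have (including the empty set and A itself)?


Set A = {1, 16, 18, 32, 34}
|A| = 5
The power set P(A) contains all subsets of A.
|P(A)| = 2^|A| = 2^5 = 32

32


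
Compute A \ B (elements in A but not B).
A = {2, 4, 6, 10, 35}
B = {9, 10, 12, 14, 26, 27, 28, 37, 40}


Set A = {2, 4, 6, 10, 35}
Set B = {9, 10, 12, 14, 26, 27, 28, 37, 40}
A \ B includes elements in A that are not in B.
Check each element of A:
2 (not in B, keep), 4 (not in B, keep), 6 (not in B, keep), 10 (in B, remove), 35 (not in B, keep)
A \ B = {2, 4, 6, 35}

{2, 4, 6, 35}


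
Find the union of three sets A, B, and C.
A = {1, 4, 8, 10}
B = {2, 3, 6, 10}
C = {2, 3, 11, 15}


Set A = {1, 4, 8, 10}
Set B = {2, 3, 6, 10}
Set C = {2, 3, 11, 15}
First, A ∪ B = {1, 2, 3, 4, 6, 8, 10}
Then, (A ∪ B) ∪ C = {1, 2, 3, 4, 6, 8, 10, 11, 15}

{1, 2, 3, 4, 6, 8, 10, 11, 15}


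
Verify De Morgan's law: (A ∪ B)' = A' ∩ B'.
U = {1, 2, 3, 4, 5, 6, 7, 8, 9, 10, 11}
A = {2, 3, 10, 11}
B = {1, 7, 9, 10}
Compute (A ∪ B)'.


U = {1, 2, 3, 4, 5, 6, 7, 8, 9, 10, 11}
A = {2, 3, 10, 11}, B = {1, 7, 9, 10}
A ∪ B = {1, 2, 3, 7, 9, 10, 11}
(A ∪ B)' = U \ (A ∪ B) = {4, 5, 6, 8}
Verification via A' ∩ B': A' = {1, 4, 5, 6, 7, 8, 9}, B' = {2, 3, 4, 5, 6, 8, 11}
A' ∩ B' = {4, 5, 6, 8} ✓

{4, 5, 6, 8}


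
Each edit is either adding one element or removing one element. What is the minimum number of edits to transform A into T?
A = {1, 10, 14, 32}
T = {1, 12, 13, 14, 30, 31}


Set A = {1, 10, 14, 32}
Set T = {1, 12, 13, 14, 30, 31}
Elements to remove from A (in A, not in T): {10, 32} → 2 removals
Elements to add to A (in T, not in A): {12, 13, 30, 31} → 4 additions
Total edits = 2 + 4 = 6

6


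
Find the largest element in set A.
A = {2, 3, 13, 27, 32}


Set A = {2, 3, 13, 27, 32}
Elements in ascending order: 2, 3, 13, 27, 32
The largest element is 32.

32


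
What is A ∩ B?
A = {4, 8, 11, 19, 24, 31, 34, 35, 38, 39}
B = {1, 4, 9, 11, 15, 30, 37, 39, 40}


Set A = {4, 8, 11, 19, 24, 31, 34, 35, 38, 39}
Set B = {1, 4, 9, 11, 15, 30, 37, 39, 40}
A ∩ B includes only elements in both sets.
Check each element of A against B:
4 ✓, 8 ✗, 11 ✓, 19 ✗, 24 ✗, 31 ✗, 34 ✗, 35 ✗, 38 ✗, 39 ✓
A ∩ B = {4, 11, 39}

{4, 11, 39}


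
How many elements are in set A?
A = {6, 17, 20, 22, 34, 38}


Set A = {6, 17, 20, 22, 34, 38}
Listing elements: 6, 17, 20, 22, 34, 38
Counting: 6 elements
|A| = 6

6


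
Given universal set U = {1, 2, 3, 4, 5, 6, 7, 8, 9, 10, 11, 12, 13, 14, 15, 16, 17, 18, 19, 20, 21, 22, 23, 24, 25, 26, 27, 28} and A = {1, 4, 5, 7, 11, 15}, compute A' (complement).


Universal set U = {1, 2, 3, 4, 5, 6, 7, 8, 9, 10, 11, 12, 13, 14, 15, 16, 17, 18, 19, 20, 21, 22, 23, 24, 25, 26, 27, 28}
Set A = {1, 4, 5, 7, 11, 15}
A' = U \ A = elements in U but not in A
Checking each element of U:
1 (in A, exclude), 2 (not in A, include), 3 (not in A, include), 4 (in A, exclude), 5 (in A, exclude), 6 (not in A, include), 7 (in A, exclude), 8 (not in A, include), 9 (not in A, include), 10 (not in A, include), 11 (in A, exclude), 12 (not in A, include), 13 (not in A, include), 14 (not in A, include), 15 (in A, exclude), 16 (not in A, include), 17 (not in A, include), 18 (not in A, include), 19 (not in A, include), 20 (not in A, include), 21 (not in A, include), 22 (not in A, include), 23 (not in A, include), 24 (not in A, include), 25 (not in A, include), 26 (not in A, include), 27 (not in A, include), 28 (not in A, include)
A' = {2, 3, 6, 8, 9, 10, 12, 13, 14, 16, 17, 18, 19, 20, 21, 22, 23, 24, 25, 26, 27, 28}

{2, 3, 6, 8, 9, 10, 12, 13, 14, 16, 17, 18, 19, 20, 21, 22, 23, 24, 25, 26, 27, 28}


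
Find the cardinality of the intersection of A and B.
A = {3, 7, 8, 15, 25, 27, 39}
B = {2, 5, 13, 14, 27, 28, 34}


Set A = {3, 7, 8, 15, 25, 27, 39}
Set B = {2, 5, 13, 14, 27, 28, 34}
A ∩ B = {27}
|A ∩ B| = 1

1


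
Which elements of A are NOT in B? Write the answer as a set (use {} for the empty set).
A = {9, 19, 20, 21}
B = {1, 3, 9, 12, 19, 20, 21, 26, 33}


Set A = {9, 19, 20, 21}
Set B = {1, 3, 9, 12, 19, 20, 21, 26, 33}
Check each element of A against B:
9 ∈ B, 19 ∈ B, 20 ∈ B, 21 ∈ B
Elements of A not in B: {}

{}


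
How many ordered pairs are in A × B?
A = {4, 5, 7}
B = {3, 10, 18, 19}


Set A = {4, 5, 7} has 3 elements.
Set B = {3, 10, 18, 19} has 4 elements.
|A × B| = |A| × |B| = 3 × 4 = 12

12


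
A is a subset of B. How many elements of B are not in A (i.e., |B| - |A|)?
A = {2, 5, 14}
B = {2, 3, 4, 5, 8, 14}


Set A = {2, 5, 14}, |A| = 3
Set B = {2, 3, 4, 5, 8, 14}, |B| = 6
Since A ⊆ B: B \ A = {3, 4, 8}
|B| - |A| = 6 - 3 = 3

3


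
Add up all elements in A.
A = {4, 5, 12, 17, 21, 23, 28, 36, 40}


Set A = {4, 5, 12, 17, 21, 23, 28, 36, 40}
Sum = 4 + 5 + 12 + 17 + 21 + 23 + 28 + 36 + 40 = 186

186


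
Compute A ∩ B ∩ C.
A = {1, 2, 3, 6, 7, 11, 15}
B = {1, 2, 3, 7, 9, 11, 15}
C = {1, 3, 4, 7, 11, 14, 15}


Set A = {1, 2, 3, 6, 7, 11, 15}
Set B = {1, 2, 3, 7, 9, 11, 15}
Set C = {1, 3, 4, 7, 11, 14, 15}
First, A ∩ B = {1, 2, 3, 7, 11, 15}
Then, (A ∩ B) ∩ C = {1, 3, 7, 11, 15}

{1, 3, 7, 11, 15}


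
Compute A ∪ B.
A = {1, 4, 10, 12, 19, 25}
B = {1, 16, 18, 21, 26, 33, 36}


Set A = {1, 4, 10, 12, 19, 25}
Set B = {1, 16, 18, 21, 26, 33, 36}
A ∪ B includes all elements in either set.
Elements from A: {1, 4, 10, 12, 19, 25}
Elements from B not already included: {16, 18, 21, 26, 33, 36}
A ∪ B = {1, 4, 10, 12, 16, 18, 19, 21, 25, 26, 33, 36}

{1, 4, 10, 12, 16, 18, 19, 21, 25, 26, 33, 36}
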